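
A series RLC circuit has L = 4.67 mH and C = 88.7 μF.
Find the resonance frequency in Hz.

Step 1 — Resonance condition Im(Z)=0 gives ω₀ = 1/√(LC).
Step 2 — ω₀ = 1/√(0.00467·8.87e-05) = 1554 rad/s.
Step 3 — f₀ = ω₀/(2π) = 247.3 Hz.

f₀ = 247.3 Hz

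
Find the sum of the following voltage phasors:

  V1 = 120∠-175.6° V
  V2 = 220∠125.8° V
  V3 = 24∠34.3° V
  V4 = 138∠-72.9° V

Step 1 — Convert each phasor to rectangular form:
  V1 = 120·(cos(-175.6°) + j·sin(-175.6°)) = -119.6 - j9.206 V
  V2 = 220·(cos(125.8°) + j·sin(125.8°)) = -128.7 + j178.4 V
  V3 = 24·(cos(34.3°) + j·sin(34.3°)) = 19.83 + j13.52 V
  V4 = 138·(cos(-72.9°) + j·sin(-72.9°)) = 40.58 - j131.9 V
Step 2 — Sum components: V_total = -187.9 + j50.85 V.
Step 3 — Convert to polar: |V_total| = 194.7 V, ∠V_total = 164.9°.

V_total = 194.7∠164.9° V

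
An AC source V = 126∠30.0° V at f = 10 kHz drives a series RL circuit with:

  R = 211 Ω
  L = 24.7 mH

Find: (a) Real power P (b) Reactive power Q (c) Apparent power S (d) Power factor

Step 1 — Angular frequency: ω = 2π·f = 2π·1e+04 = 6.283e+04 rad/s.
Step 2 — Component impedances:
  R: Z = R = 211 Ω
  L: Z = jωL = j·6.283e+04·0.0247 = 0 + j1552 Ω
Step 3 — Series combination: Z_total = R + L = 211 + j1552 Ω = 1566∠82.3° Ω.
Step 4 — Source phasor: V = 126∠30.0° V = 109.1 + j63 V.
Step 5 — Current: I = V / Z = 0.04924 - j0.06362 A = 0.08045∠-52.3° A.
Step 6 — Complex power: S = V·I* = 1.366 + j10.04 VA.
Step 7 — Real power: P = Re(S) = 1.366 W.
Step 8 — Reactive power: Q = Im(S) = 10.04 VAR.
Step 9 — Apparent power: |S| = 10.14 VA.
Step 10 — Power factor: PF = P/|S| = 0.1347 (lagging).

(a) P = 1.366 W  (b) Q = 10.04 VAR  (c) S = 10.14 VA  (d) PF = 0.1347 (lagging)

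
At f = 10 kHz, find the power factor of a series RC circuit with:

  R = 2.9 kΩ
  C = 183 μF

Step 1 — Angular frequency: ω = 2π·f = 2π·1e+04 = 6.283e+04 rad/s.
Step 2 — Component impedances:
  R: Z = R = 2900 Ω
  C: Z = 1/(jωC) = -j/(ω·C) = 0 - j0.08697 Ω
Step 3 — Series combination: Z_total = R + C = 2900 - j0.08697 Ω = 2900∠-0.0° Ω.
Step 4 — Power factor: PF = cos(φ) = Re(Z)/|Z| = 2900/2900 = 1.
Step 5 — Type: Im(Z) = -0.08697 ⇒ leading (phase φ = -0.0°).

PF = 1 (leading, φ = -0.0°)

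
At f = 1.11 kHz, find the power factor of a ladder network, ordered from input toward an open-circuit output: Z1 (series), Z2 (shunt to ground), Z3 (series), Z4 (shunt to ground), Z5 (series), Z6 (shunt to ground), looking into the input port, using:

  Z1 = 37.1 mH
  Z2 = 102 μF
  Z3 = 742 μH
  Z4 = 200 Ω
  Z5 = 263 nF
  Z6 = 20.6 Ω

Step 1 — Angular frequency: ω = 2π·f = 2π·1110 = 6974 rad/s.
Step 2 — Component impedances:
  Z1: Z = jωL = j·6974·0.0371 = 0 + j258.7 Ω
  Z2: Z = 1/(jωC) = -j/(ω·C) = 0 - j1.406 Ω
  Z3: Z = jωL = j·6974·0.000742 = 0 + j5.175 Ω
  Z4: Z = R = 200 Ω
  Z5: Z = 1/(jωC) = -j/(ω·C) = 0 - j545.2 Ω
  Z6: Z = R = 20.6 Ω
Step 3 — Ladder network (open output): work backward from the far end, alternating series and parallel combinations. Z_in = 0.01015 + j257.3 Ω = 257.3∠90.0° Ω.
Step 4 — Power factor: PF = cos(φ) = Re(Z)/|Z| = 0.01015/257.3 = 3.945e-05.
Step 5 — Type: Im(Z) = 257.3 ⇒ lagging (phase φ = 90.0°).

PF = 3.945e-05 (lagging, φ = 90.0°)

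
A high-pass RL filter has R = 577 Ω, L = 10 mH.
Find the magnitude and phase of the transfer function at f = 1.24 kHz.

Step 1 — Angular frequency: ω = 2π·1240 = 7791 rad/s.
Step 2 — Transfer function: H(jω) = jωL/(R + jωL).
Step 3 — Numerator jωL = j·77.91; denominator R + jωL = 577 + j77.91.
Step 4 — H = 0.01791 + j0.1326.
Step 5 — Magnitude: |H| = 0.1338 (-17.5 dB); phase: φ = 82.3°.

|H| = 0.1338 (-17.5 dB), φ = 82.3°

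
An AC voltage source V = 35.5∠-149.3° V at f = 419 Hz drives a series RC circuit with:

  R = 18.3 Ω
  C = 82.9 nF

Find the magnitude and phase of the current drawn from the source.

Step 1 — Angular frequency: ω = 2π·f = 2π·419 = 2633 rad/s.
Step 2 — Component impedances:
  R: Z = R = 18.3 Ω
  C: Z = 1/(jωC) = -j/(ω·C) = 0 - j4582 Ω
Step 3 — Series combination: Z_total = R + C = 18.3 - j4582 Ω = 4582∠-89.8° Ω.
Step 4 — Source phasor: V = 35.5∠-149.3° V = -30.52 - j18.12 V.
Step 5 — Ohm's law: I = V / Z_total = (-30.52 - j18.12) / (18.3 - j4582) = 0.003929 - j0.006678 A.
Step 6 — Convert to polar: |I| = 0.007748 A, ∠I = -59.5°.

I = 0.007748∠-59.5° A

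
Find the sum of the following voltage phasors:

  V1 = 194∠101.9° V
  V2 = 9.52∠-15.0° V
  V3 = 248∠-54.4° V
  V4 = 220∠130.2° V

Step 1 — Convert each phasor to rectangular form:
  V1 = 194·(cos(101.9°) + j·sin(101.9°)) = -40 + j189.8 V
  V2 = 9.52·(cos(-15.0°) + j·sin(-15.0°)) = 9.196 - j2.464 V
  V3 = 248·(cos(-54.4°) + j·sin(-54.4°)) = 144.4 - j201.6 V
  V4 = 220·(cos(130.2°) + j·sin(130.2°)) = -142 + j168 V
Step 2 — Sum components: V_total = -28.44 + j153.8 V.
Step 3 — Convert to polar: |V_total| = 156.4 V, ∠V_total = 100.5°.

V_total = 156.4∠100.5° V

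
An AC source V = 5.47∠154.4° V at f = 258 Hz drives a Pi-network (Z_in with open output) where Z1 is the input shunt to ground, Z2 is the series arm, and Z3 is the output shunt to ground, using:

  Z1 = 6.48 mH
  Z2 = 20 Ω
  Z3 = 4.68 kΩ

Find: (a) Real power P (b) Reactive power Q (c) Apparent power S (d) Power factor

Step 1 — Angular frequency: ω = 2π·f = 2π·258 = 1621 rad/s.
Step 2 — Component impedances:
  Z1: Z = jωL = j·1621·0.00648 = 0 + j10.5 Ω
  Z2: Z = R = 20 Ω
  Z3: Z = R = 4680 Ω
Step 3 — With open output, the series arm Z2 and the output shunt Z3 appear in series to ground: Z2 + Z3 = 4700 Ω.
Step 4 — Parallel with input shunt Z1: Z_in = Z1 || (Z2 + Z3) = 0.02348 + j10.5 Ω = 10.5∠89.9° Ω.
Step 5 — Source phasor: V = 5.47∠154.4° V = -4.933 + j2.364 V.
Step 6 — Current: I = V / Z = 0.224 + j0.4701 A = 0.5207∠64.5° A.
Step 7 — Complex power: S = V·I* = 0.006366 + j2.848 VA.
Step 8 — Real power: P = Re(S) = 0.006366 W.
Step 9 — Reactive power: Q = Im(S) = 2.848 VAR.
Step 10 — Apparent power: |S| = 2.848 VA.
Step 11 — Power factor: PF = P/|S| = 0.002235 (lagging).

(a) P = 0.006366 W  (b) Q = 2.848 VAR  (c) S = 2.848 VA  (d) PF = 0.002235 (lagging)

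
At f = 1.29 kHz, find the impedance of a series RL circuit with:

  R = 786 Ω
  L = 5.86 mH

Step 1 — Angular frequency: ω = 2π·f = 2π·1290 = 8105 rad/s.
Step 2 — Component impedances:
  R: Z = R = 786 Ω
  L: Z = jωL = j·8105·0.00586 = 0 + j47.5 Ω
Step 3 — Series combination: Z_total = R + L = 786 + j47.5 Ω = 787.4∠3.5° Ω.

Z = 786 + j47.5 Ω = 787.4∠3.5° Ω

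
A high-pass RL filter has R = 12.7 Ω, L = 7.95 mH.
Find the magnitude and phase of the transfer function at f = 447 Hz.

Step 1 — Angular frequency: ω = 2π·447 = 2809 rad/s.
Step 2 — Transfer function: H(jω) = jωL/(R + jωL).
Step 3 — Numerator jωL = j·22.33; denominator R + jωL = 12.7 + j22.33.
Step 4 — H = 0.7556 + j0.4298.
Step 5 — Magnitude: |H| = 0.8692 (-1.2 dB); phase: φ = 29.6°.

|H| = 0.8692 (-1.2 dB), φ = 29.6°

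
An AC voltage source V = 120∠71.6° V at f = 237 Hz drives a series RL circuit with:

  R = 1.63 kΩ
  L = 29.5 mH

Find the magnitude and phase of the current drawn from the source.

Step 1 — Angular frequency: ω = 2π·f = 2π·237 = 1489 rad/s.
Step 2 — Component impedances:
  R: Z = R = 1630 Ω
  L: Z = jωL = j·1489·0.0295 = 0 + j43.93 Ω
Step 3 — Series combination: Z_total = R + L = 1630 + j43.93 Ω = 1631∠1.5° Ω.
Step 4 — Source phasor: V = 120∠71.6° V = 37.88 + j113.9 V.
Step 5 — Ohm's law: I = V / Z_total = (37.88 + j113.9) / (1630 + j43.93) = 0.0251 + j0.06918 A.
Step 6 — Convert to polar: |I| = 0.07359 A, ∠I = 70.1°.

I = 0.07359∠70.1° A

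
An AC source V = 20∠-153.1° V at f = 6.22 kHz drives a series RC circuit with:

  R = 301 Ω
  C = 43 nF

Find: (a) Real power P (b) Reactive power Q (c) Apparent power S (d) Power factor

Step 1 — Angular frequency: ω = 2π·f = 2π·6220 = 3.908e+04 rad/s.
Step 2 — Component impedances:
  R: Z = R = 301 Ω
  C: Z = 1/(jωC) = -j/(ω·C) = 0 - j595.1 Ω
Step 3 — Series combination: Z_total = R + C = 301 - j595.1 Ω = 666.9∠-63.2° Ω.
Step 4 — Source phasor: V = 20∠-153.1° V = -17.84 - j9.049 V.
Step 5 — Current: I = V / Z = 3.576e-05 - j0.02999 A = 0.02999∠-89.9° A.
Step 6 — Complex power: S = V·I* = 0.2707 - j0.5352 VA.
Step 7 — Real power: P = Re(S) = 0.2707 W.
Step 8 — Reactive power: Q = Im(S) = -0.5352 VAR.
Step 9 — Apparent power: |S| = 0.5998 VA.
Step 10 — Power factor: PF = P/|S| = 0.4514 (leading).

(a) P = 0.2707 W  (b) Q = -0.5352 VAR  (c) S = 0.5998 VA  (d) PF = 0.4514 (leading)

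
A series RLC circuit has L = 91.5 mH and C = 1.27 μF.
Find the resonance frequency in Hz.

Step 1 — Resonance condition Im(Z)=0 gives ω₀ = 1/√(LC).
Step 2 — ω₀ = 1/√(0.0915·1.27e-06) = 2934 rad/s.
Step 3 — f₀ = ω₀/(2π) = 466.9 Hz.

f₀ = 466.9 Hz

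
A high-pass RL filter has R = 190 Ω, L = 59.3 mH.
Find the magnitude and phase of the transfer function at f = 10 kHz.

Step 1 — Angular frequency: ω = 2π·1e+04 = 6.283e+04 rad/s.
Step 2 — Transfer function: H(jω) = jωL/(R + jωL).
Step 3 — Numerator jωL = j·3726; denominator R + jωL = 190 + j3726.
Step 4 — H = 0.9974 + j0.05086.
Step 5 — Magnitude: |H| = 0.9987 (-0.0 dB); phase: φ = 2.9°.

|H| = 0.9987 (-0.0 dB), φ = 2.9°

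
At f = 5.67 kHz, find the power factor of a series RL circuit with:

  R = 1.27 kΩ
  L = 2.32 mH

Step 1 — Angular frequency: ω = 2π·f = 2π·5670 = 3.563e+04 rad/s.
Step 2 — Component impedances:
  R: Z = R = 1270 Ω
  L: Z = jωL = j·3.563e+04·0.00232 = 0 + j82.65 Ω
Step 3 — Series combination: Z_total = R + L = 1270 + j82.65 Ω = 1273∠3.7° Ω.
Step 4 — Power factor: PF = cos(φ) = Re(Z)/|Z| = 1270/1272.7 = 0.9979.
Step 5 — Type: Im(Z) = 82.65 ⇒ lagging (phase φ = 3.7°).

PF = 0.9979 (lagging, φ = 3.7°)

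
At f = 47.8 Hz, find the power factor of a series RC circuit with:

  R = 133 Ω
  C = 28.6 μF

Step 1 — Angular frequency: ω = 2π·f = 2π·47.8 = 300.3 rad/s.
Step 2 — Component impedances:
  R: Z = R = 133 Ω
  C: Z = 1/(jωC) = -j/(ω·C) = 0 - j116.4 Ω
Step 3 — Series combination: Z_total = R + C = 133 - j116.4 Ω = 176.8∠-41.2° Ω.
Step 4 — Power factor: PF = cos(φ) = Re(Z)/|Z| = 133/176.7556 = 0.7525.
Step 5 — Type: Im(Z) = -116.4 ⇒ leading (phase φ = -41.2°).

PF = 0.7525 (leading, φ = -41.2°)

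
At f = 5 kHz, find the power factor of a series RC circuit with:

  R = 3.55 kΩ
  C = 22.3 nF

Step 1 — Angular frequency: ω = 2π·f = 2π·5000 = 3.142e+04 rad/s.
Step 2 — Component impedances:
  R: Z = R = 3550 Ω
  C: Z = 1/(jωC) = -j/(ω·C) = 0 - j1427 Ω
Step 3 — Series combination: Z_total = R + C = 3550 - j1427 Ω = 3826∠-21.9° Ω.
Step 4 — Power factor: PF = cos(φ) = Re(Z)/|Z| = 3550/3826.2 = 0.9278.
Step 5 — Type: Im(Z) = -1427 ⇒ leading (phase φ = -21.9°).

PF = 0.9278 (leading, φ = -21.9°)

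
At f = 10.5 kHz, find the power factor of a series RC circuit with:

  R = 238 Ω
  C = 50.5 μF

Step 1 — Angular frequency: ω = 2π·f = 2π·1.05e+04 = 6.597e+04 rad/s.
Step 2 — Component impedances:
  R: Z = R = 238 Ω
  C: Z = 1/(jωC) = -j/(ω·C) = 0 - j0.3002 Ω
Step 3 — Series combination: Z_total = R + C = 238 - j0.3002 Ω = 238∠-0.1° Ω.
Step 4 — Power factor: PF = cos(φ) = Re(Z)/|Z| = 238/238 = 1.
Step 5 — Type: Im(Z) = -0.3002 ⇒ leading (phase φ = -0.1°).

PF = 1 (leading, φ = -0.1°)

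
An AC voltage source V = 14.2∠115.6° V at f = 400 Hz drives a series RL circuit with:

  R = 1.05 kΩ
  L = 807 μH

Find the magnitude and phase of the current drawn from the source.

Step 1 — Angular frequency: ω = 2π·f = 2π·400 = 2513 rad/s.
Step 2 — Component impedances:
  R: Z = R = 1050 Ω
  L: Z = jωL = j·2513·0.000807 = 0 + j2.028 Ω
Step 3 — Series combination: Z_total = R + L = 1050 + j2.028 Ω = 1050∠0.1° Ω.
Step 4 — Source phasor: V = 14.2∠115.6° V = -6.136 + j12.81 V.
Step 5 — Ohm's law: I = V / Z_total = (-6.136 + j12.81) / (1050 + j2.028) = -0.00582 + j0.01221 A.
Step 6 — Convert to polar: |I| = 0.01352 A, ∠I = 115.5°.

I = 0.01352∠115.5° A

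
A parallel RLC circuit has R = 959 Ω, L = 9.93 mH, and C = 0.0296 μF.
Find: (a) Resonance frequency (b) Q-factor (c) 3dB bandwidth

Step 1 — Resonance: ω₀ = 1/√(LC) = 1/√(0.00993·2.96e-08) = 5.833e+04 rad/s.
Step 2 — f₀ = ω₀/(2π) = 9283 Hz.
Step 3 — Parallel Q: Q = R/(ω₀L) = 959/(5.833e+04·0.00993) = 1.656.
Step 4 — Bandwidth: Δω = ω₀/Q = 3.523e+04 rad/s; BW = Δω/(2π) = 5607 Hz.

(a) f₀ = 9283 Hz  (b) Q = 1.656  (c) BW = 5607 Hz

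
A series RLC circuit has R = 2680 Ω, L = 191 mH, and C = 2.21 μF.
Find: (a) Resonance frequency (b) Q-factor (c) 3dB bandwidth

Step 1 — Resonance: ω₀ = 1/√(LC) = 1/√(0.191·2.21e-06) = 1539 rad/s.
Step 2 — f₀ = ω₀/(2π) = 245 Hz.
Step 3 — Series Q: Q = ω₀L/R = 1539·0.191/2680 = 0.1097.
Step 4 — Bandwidth: Δω = ω₀/Q = 1.403e+04 rad/s; BW = Δω/(2π) = 2233 Hz.

(a) f₀ = 245 Hz  (b) Q = 0.1097  (c) BW = 2233 Hz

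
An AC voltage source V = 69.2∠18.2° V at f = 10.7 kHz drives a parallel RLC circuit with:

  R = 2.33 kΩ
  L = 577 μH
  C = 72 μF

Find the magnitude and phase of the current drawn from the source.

Step 1 — Angular frequency: ω = 2π·f = 2π·1.07e+04 = 6.723e+04 rad/s.
Step 2 — Component impedances:
  R: Z = R = 2330 Ω
  L: Z = jωL = j·6.723e+04·0.000577 = 0 + j38.79 Ω
  C: Z = 1/(jωC) = -j/(ω·C) = 0 - j0.2066 Ω
Step 3 — Parallel combination: 1/Z_total = 1/R + 1/L + 1/C; Z_total = 1.851e-05 - j0.2077 Ω = 0.2077∠-90.0° Ω.
Step 4 — Source phasor: V = 69.2∠18.2° V = 65.74 + j21.61 V.
Step 5 — Ohm's law: I = V / Z_total = (65.74 + j21.61) / (1.851e-05 - j0.2077) = -104 + j316.5 A.
Step 6 — Convert to polar: |I| = 333.2 A, ∠I = 108.2°.

I = 333.2∠108.2° A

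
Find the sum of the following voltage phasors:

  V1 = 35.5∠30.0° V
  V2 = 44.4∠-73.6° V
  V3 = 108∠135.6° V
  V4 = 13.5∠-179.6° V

Step 1 — Convert each phasor to rectangular form:
  V1 = 35.5·(cos(30.0°) + j·sin(30.0°)) = 30.74 + j17.75 V
  V2 = 44.4·(cos(-73.6°) + j·sin(-73.6°)) = 12.54 - j42.59 V
  V3 = 108·(cos(135.6°) + j·sin(135.6°)) = -77.16 + j75.56 V
  V4 = 13.5·(cos(-179.6°) + j·sin(-179.6°)) = -13.5 - j0.09425 V
Step 2 — Sum components: V_total = -47.38 + j50.63 V.
Step 3 — Convert to polar: |V_total| = 69.34 V, ∠V_total = 133.1°.

V_total = 69.34∠133.1° V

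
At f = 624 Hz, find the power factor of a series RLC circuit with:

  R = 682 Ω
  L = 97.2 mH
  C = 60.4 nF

Step 1 — Angular frequency: ω = 2π·f = 2π·624 = 3921 rad/s.
Step 2 — Component impedances:
  R: Z = R = 682 Ω
  L: Z = jωL = j·3921·0.0972 = 0 + j381.1 Ω
  C: Z = 1/(jωC) = -j/(ω·C) = 0 - j4223 Ω
Step 3 — Series combination: Z_total = R + L + C = 682 - j3842 Ω = 3902∠-79.9° Ω.
Step 4 — Power factor: PF = cos(φ) = Re(Z)/|Z| = 682/3902 = 0.1748.
Step 5 — Type: Im(Z) = -3842 ⇒ leading (phase φ = -79.9°).

PF = 0.1748 (leading, φ = -79.9°)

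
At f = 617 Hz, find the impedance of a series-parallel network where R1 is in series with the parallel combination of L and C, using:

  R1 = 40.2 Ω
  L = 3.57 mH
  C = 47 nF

Step 1 — Angular frequency: ω = 2π·f = 2π·617 = 3877 rad/s.
Step 2 — Component impedances:
  R1: Z = R = 40.2 Ω
  L: Z = jωL = j·3877·0.00357 = 0 + j13.84 Ω
  C: Z = 1/(jωC) = -j/(ω·C) = 0 - j5488 Ω
Step 3 — Parallel branch: L || C = 1/(1/L + 1/C) = 0 + j13.87 Ω.
Step 4 — Series with R1: Z_total = R1 + (L || C) = 40.2 + j13.87 Ω = 42.53∠19.0° Ω.

Z = 40.2 + j13.87 Ω = 42.53∠19.0° Ω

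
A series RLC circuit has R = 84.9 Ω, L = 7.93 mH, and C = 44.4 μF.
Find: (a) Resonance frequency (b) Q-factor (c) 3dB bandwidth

Step 1 — Resonance condition Im(Z)=0 gives ω₀ = 1/√(LC).
Step 2 — ω₀ = 1/√(0.00793·4.44e-05) = 1685 rad/s.
Step 3 — f₀ = ω₀/(2π) = 268.2 Hz.
Step 4 — Series Q: Q = ω₀L/R = 1685·0.00793/84.9 = 0.1574.
Step 5 — 3dB bandwidth: Δω = ω₀/Q = 1.071e+04 rad/s; BW = Δω/(2π) = 1704 Hz.

(a) f₀ = 268.2 Hz  (b) Q = 0.1574  (c) BW = 1704 Hz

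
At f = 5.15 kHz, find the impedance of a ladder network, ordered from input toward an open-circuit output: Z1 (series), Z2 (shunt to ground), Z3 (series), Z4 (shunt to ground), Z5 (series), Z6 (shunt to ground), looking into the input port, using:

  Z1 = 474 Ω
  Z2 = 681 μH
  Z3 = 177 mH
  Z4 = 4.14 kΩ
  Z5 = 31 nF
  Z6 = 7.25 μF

Step 1 — Angular frequency: ω = 2π·f = 2π·5150 = 3.236e+04 rad/s.
Step 2 — Component impedances:
  Z1: Z = R = 474 Ω
  Z2: Z = jωL = j·3.236e+04·0.000681 = 0 + j22.04 Ω
  Z3: Z = jωL = j·3.236e+04·0.177 = 0 + j5727 Ω
  Z4: Z = R = 4140 Ω
  Z5: Z = 1/(jωC) = -j/(ω·C) = 0 - j996.9 Ω
  Z6: Z = 1/(jωC) = -j/(ω·C) = 0 - j4.263 Ω
Step 3 — Ladder network (open output): work backward from the far end, alternating series and parallel combinations. Z_in = 474 + j21.94 Ω = 474.5∠2.6° Ω.

Z = 474 + j21.94 Ω = 474.5∠2.6° Ω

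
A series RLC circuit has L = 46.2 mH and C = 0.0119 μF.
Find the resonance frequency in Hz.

Step 1 — Resonance condition Im(Z)=0 gives ω₀ = 1/√(LC).
Step 2 — ω₀ = 1/√(0.0462·1.19e-08) = 4.265e+04 rad/s.
Step 3 — f₀ = ω₀/(2π) = 6788 Hz.

f₀ = 6788 Hz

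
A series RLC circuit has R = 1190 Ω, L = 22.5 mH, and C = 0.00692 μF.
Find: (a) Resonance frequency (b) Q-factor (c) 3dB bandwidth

Step 1 — Resonance: ω₀ = 1/√(LC) = 1/√(0.0225·6.92e-09) = 8.014e+04 rad/s.
Step 2 — f₀ = ω₀/(2π) = 1.275e+04 Hz.
Step 3 — Series Q: Q = ω₀L/R = 8.014e+04·0.0225/1190 = 1.515.
Step 4 — Bandwidth: Δω = ω₀/Q = 5.289e+04 rad/s; BW = Δω/(2π) = 8418 Hz.

(a) f₀ = 1.275e+04 Hz  (b) Q = 1.515  (c) BW = 8418 Hz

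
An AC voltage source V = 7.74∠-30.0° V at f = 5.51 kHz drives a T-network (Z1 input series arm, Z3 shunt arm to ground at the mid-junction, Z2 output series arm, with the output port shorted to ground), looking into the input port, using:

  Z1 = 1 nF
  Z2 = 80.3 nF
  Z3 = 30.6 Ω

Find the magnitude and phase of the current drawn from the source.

Step 1 — Angular frequency: ω = 2π·f = 2π·5510 = 3.462e+04 rad/s.
Step 2 — Component impedances:
  Z1: Z = 1/(jωC) = -j/(ω·C) = 0 - j2.888e+04 Ω
  Z2: Z = 1/(jωC) = -j/(ω·C) = 0 - j359.7 Ω
  Z3: Z = R = 30.6 Ω
Step 3 — With the output port shorted to ground, the output series arm Z2 runs from the junction to ground; the shunt arm Z3 also runs from the junction to ground. They appear in parallel: Z3 || Z2 = 30.38 - j2.584 Ω.
Step 4 — Series with input arm Z1: Z_in = Z1 + (Z3 || Z2) = 30.38 - j2.889e+04 Ω = 2.889e+04∠-89.9° Ω.
Step 5 — Source phasor: V = 7.74∠-30.0° V = 6.703 - j3.87 V.
Step 6 — Ohm's law: I = V / Z_total = (6.703 - j3.87) / (30.38 - j2.889e+04) = 0.0001342 + j0.0002319 A.
Step 7 — Convert to polar: |I| = 0.0002679 A, ∠I = 59.9°.

I = 0.0002679∠59.9° A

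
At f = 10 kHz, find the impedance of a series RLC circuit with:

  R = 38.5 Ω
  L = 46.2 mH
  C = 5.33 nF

Step 1 — Angular frequency: ω = 2π·f = 2π·1e+04 = 6.283e+04 rad/s.
Step 2 — Component impedances:
  R: Z = R = 38.5 Ω
  L: Z = jωL = j·6.283e+04·0.0462 = 0 + j2903 Ω
  C: Z = 1/(jωC) = -j/(ω·C) = 0 - j2986 Ω
Step 3 — Series combination: Z_total = R + L + C = 38.5 - j83.19 Ω = 91.67∠-65.2° Ω.

Z = 38.5 - j83.19 Ω = 91.67∠-65.2° Ω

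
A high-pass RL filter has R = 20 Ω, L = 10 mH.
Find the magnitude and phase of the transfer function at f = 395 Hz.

Step 1 — Angular frequency: ω = 2π·395 = 2482 rad/s.
Step 2 — Transfer function: H(jω) = jωL/(R + jωL).
Step 3 — Numerator jωL = j·24.82; denominator R + jωL = 20 + j24.82.
Step 4 — H = 0.6063 + j0.4886.
Step 5 — Magnitude: |H| = 0.7786 (-2.2 dB); phase: φ = 38.9°.

|H| = 0.7786 (-2.2 dB), φ = 38.9°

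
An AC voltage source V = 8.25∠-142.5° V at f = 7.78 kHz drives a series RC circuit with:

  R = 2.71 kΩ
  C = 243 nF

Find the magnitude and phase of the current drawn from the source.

Step 1 — Angular frequency: ω = 2π·f = 2π·7780 = 4.888e+04 rad/s.
Step 2 — Component impedances:
  R: Z = R = 2710 Ω
  C: Z = 1/(jωC) = -j/(ω·C) = 0 - j84.18 Ω
Step 3 — Series combination: Z_total = R + C = 2710 - j84.18 Ω = 2711∠-1.8° Ω.
Step 4 — Source phasor: V = 8.25∠-142.5° V = -6.545 - j5.022 V.
Step 5 — Ohm's law: I = V / Z_total = (-6.545 - j5.022) / (2710 - j84.18) = -0.002355 - j0.001926 A.
Step 6 — Convert to polar: |I| = 0.003043 A, ∠I = -140.7°.

I = 0.003043∠-140.7° A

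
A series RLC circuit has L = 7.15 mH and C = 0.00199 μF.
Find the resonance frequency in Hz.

Step 1 — Resonance condition Im(Z)=0 gives ω₀ = 1/√(LC).
Step 2 — ω₀ = 1/√(0.00715·1.99e-09) = 2.651e+05 rad/s.
Step 3 — f₀ = ω₀/(2π) = 4.219e+04 Hz.

f₀ = 4.219e+04 Hz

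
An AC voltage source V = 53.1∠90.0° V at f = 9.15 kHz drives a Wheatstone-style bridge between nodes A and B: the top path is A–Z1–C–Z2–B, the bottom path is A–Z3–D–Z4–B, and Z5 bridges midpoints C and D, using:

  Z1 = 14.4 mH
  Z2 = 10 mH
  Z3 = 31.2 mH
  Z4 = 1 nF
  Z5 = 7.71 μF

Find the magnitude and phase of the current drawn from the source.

Step 1 — Angular frequency: ω = 2π·f = 2π·9150 = 5.749e+04 rad/s.
Step 2 — Component impedances:
  Z1: Z = jωL = j·5.749e+04·0.0144 = 0 + j827.9 Ω
  Z2: Z = jωL = j·5.749e+04·0.01 = 0 + j574.9 Ω
  Z3: Z = jωL = j·5.749e+04·0.0312 = 0 + j1794 Ω
  Z4: Z = 1/(jωC) = -j/(ω·C) = 0 - j1.739e+04 Ω
  Z5: Z = 1/(jωC) = -j/(ω·C) = 0 - j2.256 Ω
Step 3 — Bridge requires nodal analysis (the Z5 bridge couples midpoints C and D, so the two paths cannot be reduced to a simple series/parallel combination). Setting node B to ground and injecting 1 A at node A, the 3-node admittance system at A, C, D solves to V_A = Z_AB = 0 + j1161 Ω = 1161∠90.0° Ω.
Step 4 — Source phasor: V = 53.1∠90.0° V = 0 + j53.1 V.
Step 5 — Ohm's law: I = V / Z_total = (0 + j53.1) / (0 + j1161) = 0.04575 A.
Step 6 — Convert to polar: |I| = 0.04575 A, ∠I = -0.0°.

I = 0.04575∠-0.0° A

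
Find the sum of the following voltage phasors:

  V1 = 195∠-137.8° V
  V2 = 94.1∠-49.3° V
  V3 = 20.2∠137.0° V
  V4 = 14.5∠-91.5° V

Step 1 — Convert each phasor to rectangular form:
  V1 = 195·(cos(-137.8°) + j·sin(-137.8°)) = -144.5 - j131 V
  V2 = 94.1·(cos(-49.3°) + j·sin(-49.3°)) = 61.36 - j71.34 V
  V3 = 20.2·(cos(137.0°) + j·sin(137.0°)) = -14.77 + j13.78 V
  V4 = 14.5·(cos(-91.5°) + j·sin(-91.5°)) = -0.3796 - j14.5 V
Step 2 — Sum components: V_total = -98.25 - j203 V.
Step 3 — Convert to polar: |V_total| = 225.6 V, ∠V_total = -115.8°.

V_total = 225.6∠-115.8° V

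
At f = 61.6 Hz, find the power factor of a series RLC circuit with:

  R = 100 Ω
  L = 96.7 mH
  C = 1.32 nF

Step 1 — Angular frequency: ω = 2π·f = 2π·61.6 = 387 rad/s.
Step 2 — Component impedances:
  R: Z = R = 100 Ω
  L: Z = jωL = j·387·0.0967 = 0 + j37.43 Ω
  C: Z = 1/(jωC) = -j/(ω·C) = 0 - j1.957e+06 Ω
Step 3 — Series combination: Z_total = R + L + C = 100 - j1.957e+06 Ω = 1.957e+06∠-90.0° Ω.
Step 4 — Power factor: PF = cos(φ) = Re(Z)/|Z| = 100/1.9573e+06 = 5.109e-05.
Step 5 — Type: Im(Z) = -1.957e+06 ⇒ leading (phase φ = -90.0°).

PF = 5.109e-05 (leading, φ = -90.0°)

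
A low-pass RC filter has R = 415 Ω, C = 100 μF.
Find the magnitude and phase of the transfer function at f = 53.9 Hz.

Step 1 — Angular frequency: ω = 2π·53.9 = 338.7 rad/s.
Step 2 — Transfer function: H(jω) = 1/(1 + jωRC).
Step 3 — Denominator: 1 + jωRC = 1 + j·338.7·415·0.0001 = 1 + j14.05.
Step 4 — H = 0.005037 - j0.07079.
Step 5 — Magnitude: |H| = 0.07097 (-23.0 dB); phase: φ = -85.9°.

|H| = 0.07097 (-23.0 dB), φ = -85.9°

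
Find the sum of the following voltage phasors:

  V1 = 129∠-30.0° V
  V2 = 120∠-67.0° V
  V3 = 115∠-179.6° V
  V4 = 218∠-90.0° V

Step 1 — Convert each phasor to rectangular form:
  V1 = 129·(cos(-30.0°) + j·sin(-30.0°)) = 111.7 - j64.5 V
  V2 = 120·(cos(-67.0°) + j·sin(-67.0°)) = 46.89 - j110.5 V
  V3 = 115·(cos(-179.6°) + j·sin(-179.6°)) = -115 - j0.8028 V
  V4 = 218·(cos(-90.0°) + j·sin(-90.0°)) = 0 - j218 V
Step 2 — Sum components: V_total = 43.61 - j393.8 V.
Step 3 — Convert to polar: |V_total| = 396.2 V, ∠V_total = -83.7°.

V_total = 396.2∠-83.7° V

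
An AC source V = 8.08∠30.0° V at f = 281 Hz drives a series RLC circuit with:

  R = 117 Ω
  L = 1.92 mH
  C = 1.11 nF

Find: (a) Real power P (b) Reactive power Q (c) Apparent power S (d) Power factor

Step 1 — Angular frequency: ω = 2π·f = 2π·281 = 1766 rad/s.
Step 2 — Component impedances:
  R: Z = R = 117 Ω
  L: Z = jωL = j·1766·0.00192 = 0 + j3.39 Ω
  C: Z = 1/(jωC) = -j/(ω·C) = 0 - j5.103e+05 Ω
Step 3 — Series combination: Z_total = R + L + C = 117 - j5.103e+05 Ω = 5.103e+05∠-90.0° Ω.
Step 4 — Source phasor: V = 8.08∠30.0° V = 6.997 + j4.04 V.
Step 5 — Current: I = V / Z = -7.914e-06 + j1.372e-05 A = 1.584e-05∠120.0° A.
Step 6 — Complex power: S = V·I* = 2.934e-08 - j0.0001279 VA.
Step 7 — Real power: P = Re(S) = 2.934e-08 W.
Step 8 — Reactive power: Q = Im(S) = -0.0001279 VAR.
Step 9 — Apparent power: |S| = 0.0001279 VA.
Step 10 — Power factor: PF = P/|S| = 0.0002293 (leading).

(a) P = 2.934e-08 W  (b) Q = -0.0001279 VAR  (c) S = 0.0001279 VA  (d) PF = 0.0002293 (leading)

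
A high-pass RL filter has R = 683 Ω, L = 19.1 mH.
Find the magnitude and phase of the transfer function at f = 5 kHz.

Step 1 — Angular frequency: ω = 2π·5000 = 3.142e+04 rad/s.
Step 2 — Transfer function: H(jω) = jωL/(R + jωL).
Step 3 — Numerator jωL = j·600; denominator R + jωL = 683 + j600.
Step 4 — H = 0.4356 + j0.4958.
Step 5 — Magnitude: |H| = 0.66 (-3.6 dB); phase: φ = 48.7°.

|H| = 0.66 (-3.6 dB), φ = 48.7°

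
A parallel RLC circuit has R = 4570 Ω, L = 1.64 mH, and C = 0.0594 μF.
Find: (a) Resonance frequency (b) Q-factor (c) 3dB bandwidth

Step 1 — Resonance: ω₀ = 1/√(LC) = 1/√(0.00164·5.94e-08) = 1.013e+05 rad/s.
Step 2 — f₀ = ω₀/(2π) = 1.613e+04 Hz.
Step 3 — Parallel Q: Q = R/(ω₀L) = 4570/(1.013e+05·0.00164) = 27.5.
Step 4 — Bandwidth: Δω = ω₀/Q = 3684 rad/s; BW = Δω/(2π) = 586.3 Hz.

(a) f₀ = 1.613e+04 Hz  (b) Q = 27.5  (c) BW = 586.3 Hz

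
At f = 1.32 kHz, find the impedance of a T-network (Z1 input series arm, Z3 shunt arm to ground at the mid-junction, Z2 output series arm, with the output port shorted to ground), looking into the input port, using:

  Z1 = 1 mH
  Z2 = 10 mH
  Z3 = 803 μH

Step 1 — Angular frequency: ω = 2π·f = 2π·1320 = 8294 rad/s.
Step 2 — Component impedances:
  Z1: Z = jωL = j·8294·0.001 = 0 + j8.294 Ω
  Z2: Z = jωL = j·8294·0.01 = 0 + j82.94 Ω
  Z3: Z = jωL = j·8294·0.000803 = 0 + j6.66 Ω
Step 3 — With the output port shorted to ground, the output series arm Z2 runs from the junction to ground; the shunt arm Z3 also runs from the junction to ground. They appear in parallel: Z3 || Z2 = 0 + j6.165 Ω.
Step 4 — Series with input arm Z1: Z_in = Z1 + (Z3 || Z2) = 0 + j14.46 Ω = 14.46∠90.0° Ω.

Z = 0 + j14.46 Ω = 14.46∠90.0° Ω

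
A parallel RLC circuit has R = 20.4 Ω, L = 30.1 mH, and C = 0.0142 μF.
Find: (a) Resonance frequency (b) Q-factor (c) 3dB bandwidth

Step 1 — Resonance: ω₀ = 1/√(LC) = 1/√(0.0301·1.42e-08) = 4.837e+04 rad/s.
Step 2 — f₀ = ω₀/(2π) = 7698 Hz.
Step 3 — Parallel Q: Q = R/(ω₀L) = 20.4/(4.837e+04·0.0301) = 0.01401.
Step 4 — Bandwidth: Δω = ω₀/Q = 3.452e+06 rad/s; BW = Δω/(2π) = 5.494e+05 Hz.

(a) f₀ = 7698 Hz  (b) Q = 0.01401  (c) BW = 5.494e+05 Hz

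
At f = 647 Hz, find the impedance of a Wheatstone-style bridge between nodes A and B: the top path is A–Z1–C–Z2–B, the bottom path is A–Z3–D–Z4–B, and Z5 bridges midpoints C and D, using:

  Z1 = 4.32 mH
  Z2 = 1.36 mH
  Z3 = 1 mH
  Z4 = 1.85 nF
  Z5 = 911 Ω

Step 1 — Angular frequency: ω = 2π·f = 2π·647 = 4065 rad/s.
Step 2 — Component impedances:
  Z1: Z = jωL = j·4065·0.00432 = 0 + j17.56 Ω
  Z2: Z = jωL = j·4065·0.00136 = 0 + j5.529 Ω
  Z3: Z = jωL = j·4065·0.001 = 0 + j4.065 Ω
  Z4: Z = 1/(jωC) = -j/(ω·C) = 0 - j1.33e+05 Ω
  Z5: Z = R = 911 Ω
Step 3 — Bridge requires nodal analysis (the Z5 bridge couples midpoints C and D, so the two paths cannot be reduced to a simple series/parallel combination). Setting node B to ground and injecting 1 A at node A, the 3-node admittance system at A, C, D solves to V_A = Z_AB = 0.3385 + j23.09 Ω = 23.09∠89.2° Ω.

Z = 0.3385 + j23.09 Ω = 23.09∠89.2° Ω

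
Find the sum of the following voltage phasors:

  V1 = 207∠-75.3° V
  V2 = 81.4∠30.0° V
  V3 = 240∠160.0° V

Step 1 — Convert each phasor to rectangular form:
  V1 = 207·(cos(-75.3°) + j·sin(-75.3°)) = 52.53 - j200.2 V
  V2 = 81.4·(cos(30.0°) + j·sin(30.0°)) = 70.49 + j40.7 V
  V3 = 240·(cos(160.0°) + j·sin(160.0°)) = -225.5 + j82.08 V
Step 2 — Sum components: V_total = -102.5 - j77.44 V.
Step 3 — Convert to polar: |V_total| = 128.5 V, ∠V_total = -142.9°.

V_total = 128.5∠-142.9° V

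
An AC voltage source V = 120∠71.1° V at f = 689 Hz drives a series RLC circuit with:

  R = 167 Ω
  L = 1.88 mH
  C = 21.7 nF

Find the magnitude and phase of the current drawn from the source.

Step 1 — Angular frequency: ω = 2π·f = 2π·689 = 4329 rad/s.
Step 2 — Component impedances:
  R: Z = R = 167 Ω
  L: Z = jωL = j·4329·0.00188 = 0 + j8.139 Ω
  C: Z = 1/(jωC) = -j/(ω·C) = 0 - j1.064e+04 Ω
Step 3 — Series combination: Z_total = R + L + C = 167 - j1.064e+04 Ω = 1.064e+04∠-89.1° Ω.
Step 4 — Source phasor: V = 120∠71.1° V = 38.87 + j113.5 V.
Step 5 — Ohm's law: I = V / Z_total = (38.87 + j113.5) / (167 - j1.064e+04) = -0.01061 + j0.003821 A.
Step 6 — Convert to polar: |I| = 0.01128 A, ∠I = 160.2°.

I = 0.01128∠160.2° A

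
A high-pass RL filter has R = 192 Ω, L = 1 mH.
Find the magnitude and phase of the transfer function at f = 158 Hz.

Step 1 — Angular frequency: ω = 2π·158 = 992.7 rad/s.
Step 2 — Transfer function: H(jω) = jωL/(R + jωL).
Step 3 — Numerator jωL = j·0.9927; denominator R + jωL = 192 + j0.9927.
Step 4 — H = 2.673e-05 + j0.00517.
Step 5 — Magnitude: |H| = 0.00517 (-45.7 dB); phase: φ = 89.7°.

|H| = 0.00517 (-45.7 dB), φ = 89.7°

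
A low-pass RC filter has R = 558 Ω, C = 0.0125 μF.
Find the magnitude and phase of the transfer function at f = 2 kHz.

Step 1 — Angular frequency: ω = 2π·2000 = 1.257e+04 rad/s.
Step 2 — Transfer function: H(jω) = 1/(1 + jωRC).
Step 3 — Denominator: 1 + jωRC = 1 + j·1.257e+04·558·1.25e-08 = 1 + j0.08765.
Step 4 — H = 0.9924 - j0.08698.
Step 5 — Magnitude: |H| = 0.9962 (-0.0 dB); phase: φ = -5.0°.

|H| = 0.9962 (-0.0 dB), φ = -5.0°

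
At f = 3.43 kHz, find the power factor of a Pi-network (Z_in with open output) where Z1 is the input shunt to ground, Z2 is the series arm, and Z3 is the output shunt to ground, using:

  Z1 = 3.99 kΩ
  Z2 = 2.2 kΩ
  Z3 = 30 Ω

Step 1 — Angular frequency: ω = 2π·f = 2π·3430 = 2.155e+04 rad/s.
Step 2 — Component impedances:
  Z1: Z = R = 3990 Ω
  Z2: Z = R = 2200 Ω
  Z3: Z = R = 30 Ω
Step 3 — With open output, the series arm Z2 and the output shunt Z3 appear in series to ground: Z2 + Z3 = 2230 Ω.
Step 4 — Parallel with input shunt Z1: Z_in = Z1 || (Z2 + Z3) = 1430 Ω = 1430∠0.0° Ω.
Step 5 — Power factor: PF = cos(φ) = Re(Z)/|Z| = 1430/1430 = 1.
Step 6 — Type: Im(Z) = 0 ⇒ unity (phase φ = 0.0°).

PF = 1 (unity, φ = 0.0°)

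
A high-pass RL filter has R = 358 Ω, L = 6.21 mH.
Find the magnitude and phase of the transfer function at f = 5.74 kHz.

Step 1 — Angular frequency: ω = 2π·5740 = 3.607e+04 rad/s.
Step 2 — Transfer function: H(jω) = jωL/(R + jωL).
Step 3 — Numerator jωL = j·224; denominator R + jωL = 358 + j224.
Step 4 — H = 0.2813 + j0.4496.
Step 5 — Magnitude: |H| = 0.5304 (-5.5 dB); phase: φ = 58.0°.

|H| = 0.5304 (-5.5 dB), φ = 58.0°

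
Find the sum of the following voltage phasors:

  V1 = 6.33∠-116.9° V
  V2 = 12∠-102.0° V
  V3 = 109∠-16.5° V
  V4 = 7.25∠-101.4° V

Step 1 — Convert each phasor to rectangular form:
  V1 = 6.33·(cos(-116.9°) + j·sin(-116.9°)) = -2.864 - j5.645 V
  V2 = 12·(cos(-102.0°) + j·sin(-102.0°)) = -2.495 - j11.74 V
  V3 = 109·(cos(-16.5°) + j·sin(-16.5°)) = 104.5 - j30.96 V
  V4 = 7.25·(cos(-101.4°) + j·sin(-101.4°)) = -1.433 - j7.107 V
Step 2 — Sum components: V_total = 97.72 - j55.45 V.
Step 3 — Convert to polar: |V_total| = 112.4 V, ∠V_total = -29.6°.

V_total = 112.4∠-29.6° V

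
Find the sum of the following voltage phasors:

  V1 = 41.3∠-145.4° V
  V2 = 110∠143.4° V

Step 1 — Convert each phasor to rectangular form:
  V1 = 41.3·(cos(-145.4°) + j·sin(-145.4°)) = -34 - j23.45 V
  V2 = 110·(cos(143.4°) + j·sin(143.4°)) = -88.31 + j65.58 V
Step 2 — Sum components: V_total = -122.3 + j42.13 V.
Step 3 — Convert to polar: |V_total| = 129.4 V, ∠V_total = 161.0°.

V_total = 129.4∠161.0° V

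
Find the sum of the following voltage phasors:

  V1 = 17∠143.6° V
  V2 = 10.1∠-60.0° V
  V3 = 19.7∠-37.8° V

Step 1 — Convert each phasor to rectangular form:
  V1 = 17·(cos(143.6°) + j·sin(143.6°)) = -13.68 + j10.09 V
  V2 = 10.1·(cos(-60.0°) + j·sin(-60.0°)) = 5.05 - j8.747 V
  V3 = 19.7·(cos(-37.8°) + j·sin(-37.8°)) = 15.57 - j12.07 V
Step 2 — Sum components: V_total = 6.933 - j10.73 V.
Step 3 — Convert to polar: |V_total| = 12.78 V, ∠V_total = -57.1°.

V_total = 12.78∠-57.1° V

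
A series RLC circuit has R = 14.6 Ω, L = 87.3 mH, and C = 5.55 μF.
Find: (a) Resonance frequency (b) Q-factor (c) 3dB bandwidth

Step 1 — Resonance: ω₀ = 1/√(LC) = 1/√(0.0873·5.55e-06) = 1437 rad/s.
Step 2 — f₀ = ω₀/(2π) = 228.6 Hz.
Step 3 — Series Q: Q = ω₀L/R = 1437·0.0873/14.6 = 8.59.
Step 4 — Bandwidth: Δω = ω₀/Q = 167.2 rad/s; BW = Δω/(2π) = 26.62 Hz.

(a) f₀ = 228.6 Hz  (b) Q = 8.59  (c) BW = 26.62 Hz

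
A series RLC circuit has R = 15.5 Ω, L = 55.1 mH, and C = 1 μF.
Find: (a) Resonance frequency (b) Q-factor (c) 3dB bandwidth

Step 1 — Resonance: ω₀ = 1/√(LC) = 1/√(0.0551·1e-06) = 4260 rad/s.
Step 2 — f₀ = ω₀/(2π) = 678 Hz.
Step 3 — Series Q: Q = ω₀L/R = 4260·0.0551/15.5 = 15.14.
Step 4 — Bandwidth: Δω = ω₀/Q = 281.3 rad/s; BW = Δω/(2π) = 44.77 Hz.

(a) f₀ = 678 Hz  (b) Q = 15.14  (c) BW = 44.77 Hz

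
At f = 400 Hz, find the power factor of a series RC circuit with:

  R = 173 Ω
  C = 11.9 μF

Step 1 — Angular frequency: ω = 2π·f = 2π·400 = 2513 rad/s.
Step 2 — Component impedances:
  R: Z = R = 173 Ω
  C: Z = 1/(jωC) = -j/(ω·C) = 0 - j33.44 Ω
Step 3 — Series combination: Z_total = R + C = 173 - j33.44 Ω = 176.2∠-10.9° Ω.
Step 4 — Power factor: PF = cos(φ) = Re(Z)/|Z| = 173/176.2 = 0.9818.
Step 5 — Type: Im(Z) = -33.44 ⇒ leading (phase φ = -10.9°).

PF = 0.9818 (leading, φ = -10.9°)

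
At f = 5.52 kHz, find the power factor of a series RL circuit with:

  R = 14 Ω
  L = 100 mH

Step 1 — Angular frequency: ω = 2π·f = 2π·5520 = 3.468e+04 rad/s.
Step 2 — Component impedances:
  R: Z = R = 14 Ω
  L: Z = jωL = j·3.468e+04·0.1 = 0 + j3468 Ω
Step 3 — Series combination: Z_total = R + L = 14 + j3468 Ω = 3468∠89.8° Ω.
Step 4 — Power factor: PF = cos(φ) = Re(Z)/|Z| = 14/3468 = 0.004037.
Step 5 — Type: Im(Z) = 3468 ⇒ lagging (phase φ = 89.8°).

PF = 0.004037 (lagging, φ = 89.8°)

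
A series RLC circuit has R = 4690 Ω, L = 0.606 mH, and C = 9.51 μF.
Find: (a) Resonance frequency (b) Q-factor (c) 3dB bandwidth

Step 1 — Resonance: ω₀ = 1/√(LC) = 1/√(0.000606·9.51e-06) = 1.317e+04 rad/s.
Step 2 — f₀ = ω₀/(2π) = 2096 Hz.
Step 3 — Series Q: Q = ω₀L/R = 1.317e+04·0.000606/4690 = 0.001702.
Step 4 — Bandwidth: Δω = ω₀/Q = 7.739e+06 rad/s; BW = Δω/(2π) = 1.232e+06 Hz.

(a) f₀ = 2096 Hz  (b) Q = 0.001702  (c) BW = 1.232e+06 Hz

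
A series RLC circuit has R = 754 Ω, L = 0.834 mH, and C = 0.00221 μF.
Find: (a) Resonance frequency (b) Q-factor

Step 1 — Resonance condition Im(Z)=0 gives ω₀ = 1/√(LC).
Step 2 — ω₀ = 1/√(0.000834·2.21e-09) = 7.366e+05 rad/s.
Step 3 — f₀ = ω₀/(2π) = 1.172e+05 Hz.
Step 4 — Series Q: Q = ω₀L/R = 7.366e+05·0.000834/754 = 0.8147.

(a) f₀ = 1.172e+05 Hz  (b) Q = 0.8147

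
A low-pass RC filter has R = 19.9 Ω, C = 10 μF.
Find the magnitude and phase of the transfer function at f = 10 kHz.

Step 1 — Angular frequency: ω = 2π·1e+04 = 6.283e+04 rad/s.
Step 2 — Transfer function: H(jω) = 1/(1 + jωRC).
Step 3 — Denominator: 1 + jωRC = 1 + j·6.283e+04·19.9·1e-05 = 1 + j12.5.
Step 4 — H = 0.006356 - j0.07947.
Step 5 — Magnitude: |H| = 0.07972 (-22.0 dB); phase: φ = -85.4°.

|H| = 0.07972 (-22.0 dB), φ = -85.4°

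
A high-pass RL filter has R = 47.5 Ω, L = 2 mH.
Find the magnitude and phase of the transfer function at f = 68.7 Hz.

Step 1 — Angular frequency: ω = 2π·68.7 = 431.7 rad/s.
Step 2 — Transfer function: H(jω) = jωL/(R + jωL).
Step 3 — Numerator jωL = j·0.8633; denominator R + jωL = 47.5 + j0.8633.
Step 4 — H = 0.0003302 + j0.01817.
Step 5 — Magnitude: |H| = 0.01817 (-34.8 dB); phase: φ = 89.0°.

|H| = 0.01817 (-34.8 dB), φ = 89.0°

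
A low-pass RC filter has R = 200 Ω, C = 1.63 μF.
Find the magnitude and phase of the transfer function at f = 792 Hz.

Step 1 — Angular frequency: ω = 2π·792 = 4976 rad/s.
Step 2 — Transfer function: H(jω) = 1/(1 + jωRC).
Step 3 — Denominator: 1 + jωRC = 1 + j·4976·200·1.63e-06 = 1 + j1.622.
Step 4 — H = 0.2753 - j0.4467.
Step 5 — Magnitude: |H| = 0.5247 (-5.6 dB); phase: φ = -58.3°.

|H| = 0.5247 (-5.6 dB), φ = -58.3°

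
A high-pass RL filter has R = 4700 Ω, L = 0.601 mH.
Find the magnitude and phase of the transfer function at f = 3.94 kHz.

Step 1 — Angular frequency: ω = 2π·3940 = 2.476e+04 rad/s.
Step 2 — Transfer function: H(jω) = jωL/(R + jωL).
Step 3 — Numerator jωL = j·14.88; denominator R + jωL = 4700 + j14.88.
Step 4 — H = 1.002e-05 + j0.003166.
Step 5 — Magnitude: |H| = 0.003166 (-50.0 dB); phase: φ = 89.8°.

|H| = 0.003166 (-50.0 dB), φ = 89.8°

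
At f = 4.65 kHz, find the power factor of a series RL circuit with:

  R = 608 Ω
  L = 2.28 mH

Step 1 — Angular frequency: ω = 2π·f = 2π·4650 = 2.922e+04 rad/s.
Step 2 — Component impedances:
  R: Z = R = 608 Ω
  L: Z = jωL = j·2.922e+04·0.00228 = 0 + j66.61 Ω
Step 3 — Series combination: Z_total = R + L = 608 + j66.61 Ω = 611.6∠6.3° Ω.
Step 4 — Power factor: PF = cos(φ) = Re(Z)/|Z| = 608/611.6 = 0.9941.
Step 5 — Type: Im(Z) = 66.61 ⇒ lagging (phase φ = 6.3°).

PF = 0.9941 (lagging, φ = 6.3°)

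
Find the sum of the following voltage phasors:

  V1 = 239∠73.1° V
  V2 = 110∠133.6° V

Step 1 — Convert each phasor to rectangular form:
  V1 = 239·(cos(73.1°) + j·sin(73.1°)) = 69.48 + j228.7 V
  V2 = 110·(cos(133.6°) + j·sin(133.6°)) = -75.86 + j79.66 V
Step 2 — Sum components: V_total = -6.38 + j308.3 V.
Step 3 — Convert to polar: |V_total| = 308.4 V, ∠V_total = 91.2°.

V_total = 308.4∠91.2° V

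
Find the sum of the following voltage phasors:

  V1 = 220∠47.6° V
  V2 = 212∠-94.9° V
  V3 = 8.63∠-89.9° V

Step 1 — Convert each phasor to rectangular form:
  V1 = 220·(cos(47.6°) + j·sin(47.6°)) = 148.3 + j162.5 V
  V2 = 212·(cos(-94.9°) + j·sin(-94.9°)) = -18.11 - j211.2 V
  V3 = 8.63·(cos(-89.9°) + j·sin(-89.9°)) = 0.01506 - j8.63 V
Step 2 — Sum components: V_total = 130.3 - j57.4 V.
Step 3 — Convert to polar: |V_total| = 142.3 V, ∠V_total = -23.8°.

V_total = 142.3∠-23.8° V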